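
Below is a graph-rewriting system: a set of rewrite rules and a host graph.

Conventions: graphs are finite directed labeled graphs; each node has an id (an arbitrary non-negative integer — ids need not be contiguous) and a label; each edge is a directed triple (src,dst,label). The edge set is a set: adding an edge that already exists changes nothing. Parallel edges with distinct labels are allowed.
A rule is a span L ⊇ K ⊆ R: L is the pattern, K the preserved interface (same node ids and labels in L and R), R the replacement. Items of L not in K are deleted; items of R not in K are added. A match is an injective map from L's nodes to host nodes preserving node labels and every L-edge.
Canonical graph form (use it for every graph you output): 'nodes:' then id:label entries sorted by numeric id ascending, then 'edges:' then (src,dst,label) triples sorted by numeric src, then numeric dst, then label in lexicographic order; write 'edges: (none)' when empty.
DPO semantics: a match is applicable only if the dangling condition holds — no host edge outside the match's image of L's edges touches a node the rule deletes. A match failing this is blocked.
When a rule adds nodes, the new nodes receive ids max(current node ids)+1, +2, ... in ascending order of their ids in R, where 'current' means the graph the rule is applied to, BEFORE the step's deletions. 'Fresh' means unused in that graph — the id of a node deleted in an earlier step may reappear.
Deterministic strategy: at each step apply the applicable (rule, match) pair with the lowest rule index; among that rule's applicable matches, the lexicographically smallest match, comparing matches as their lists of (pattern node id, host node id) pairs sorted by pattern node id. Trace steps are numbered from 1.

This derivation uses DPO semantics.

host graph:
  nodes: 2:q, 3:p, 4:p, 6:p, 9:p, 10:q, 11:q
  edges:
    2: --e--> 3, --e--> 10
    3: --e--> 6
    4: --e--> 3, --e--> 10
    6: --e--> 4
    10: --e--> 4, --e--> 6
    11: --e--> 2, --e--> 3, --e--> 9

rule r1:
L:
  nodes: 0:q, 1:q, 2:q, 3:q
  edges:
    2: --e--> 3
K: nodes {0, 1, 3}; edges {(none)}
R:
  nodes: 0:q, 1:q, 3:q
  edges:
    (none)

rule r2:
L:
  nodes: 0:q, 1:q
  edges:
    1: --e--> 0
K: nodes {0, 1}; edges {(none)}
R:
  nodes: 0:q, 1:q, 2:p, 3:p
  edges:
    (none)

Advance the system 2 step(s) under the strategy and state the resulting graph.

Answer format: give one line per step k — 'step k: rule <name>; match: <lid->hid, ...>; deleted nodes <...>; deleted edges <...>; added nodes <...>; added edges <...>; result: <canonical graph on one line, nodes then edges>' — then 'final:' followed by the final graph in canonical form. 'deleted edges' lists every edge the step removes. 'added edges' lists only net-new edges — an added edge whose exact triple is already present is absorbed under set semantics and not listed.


step 1: rule r2; match: 0->2, 1->11; deleted nodes (none); deleted edges (11,2,e); added nodes 12, 13; added edges (none); result: nodes: 2:q, 3:p, 4:p, 6:p, 9:p, 10:q, 11:q, 12:p, 13:p edges: (2,3,e); (2,10,e); (3,6,e); (4,3,e); (4,10,e); (6,4,e); (10,4,e); (10,6,e); (11,3,e); (11,9,e)
step 2: rule r2; match: 0->10, 1->2; deleted nodes (none); deleted edges (2,10,e); added nodes 14, 15; added edges (none); result: nodes: 2:q, 3:p, 4:p, 6:p, 9:p, 10:q, 11:q, 12:p, 13:p, 14:p, 15:p edges: (2,3,e); (3,6,e); (4,3,e); (4,10,e); (6,4,e); (10,4,e); (10,6,e); (11,3,e); (11,9,e)
final:
nodes: 2:q, 3:p, 4:p, 6:p, 9:p, 10:q, 11:q, 12:p, 13:p, 14:p, 15:p
edges: (2,3,e); (3,6,e); (4,3,e); (4,10,e); (6,4,e); (10,4,e); (10,6,e); (11,3,e); (11,9,e)


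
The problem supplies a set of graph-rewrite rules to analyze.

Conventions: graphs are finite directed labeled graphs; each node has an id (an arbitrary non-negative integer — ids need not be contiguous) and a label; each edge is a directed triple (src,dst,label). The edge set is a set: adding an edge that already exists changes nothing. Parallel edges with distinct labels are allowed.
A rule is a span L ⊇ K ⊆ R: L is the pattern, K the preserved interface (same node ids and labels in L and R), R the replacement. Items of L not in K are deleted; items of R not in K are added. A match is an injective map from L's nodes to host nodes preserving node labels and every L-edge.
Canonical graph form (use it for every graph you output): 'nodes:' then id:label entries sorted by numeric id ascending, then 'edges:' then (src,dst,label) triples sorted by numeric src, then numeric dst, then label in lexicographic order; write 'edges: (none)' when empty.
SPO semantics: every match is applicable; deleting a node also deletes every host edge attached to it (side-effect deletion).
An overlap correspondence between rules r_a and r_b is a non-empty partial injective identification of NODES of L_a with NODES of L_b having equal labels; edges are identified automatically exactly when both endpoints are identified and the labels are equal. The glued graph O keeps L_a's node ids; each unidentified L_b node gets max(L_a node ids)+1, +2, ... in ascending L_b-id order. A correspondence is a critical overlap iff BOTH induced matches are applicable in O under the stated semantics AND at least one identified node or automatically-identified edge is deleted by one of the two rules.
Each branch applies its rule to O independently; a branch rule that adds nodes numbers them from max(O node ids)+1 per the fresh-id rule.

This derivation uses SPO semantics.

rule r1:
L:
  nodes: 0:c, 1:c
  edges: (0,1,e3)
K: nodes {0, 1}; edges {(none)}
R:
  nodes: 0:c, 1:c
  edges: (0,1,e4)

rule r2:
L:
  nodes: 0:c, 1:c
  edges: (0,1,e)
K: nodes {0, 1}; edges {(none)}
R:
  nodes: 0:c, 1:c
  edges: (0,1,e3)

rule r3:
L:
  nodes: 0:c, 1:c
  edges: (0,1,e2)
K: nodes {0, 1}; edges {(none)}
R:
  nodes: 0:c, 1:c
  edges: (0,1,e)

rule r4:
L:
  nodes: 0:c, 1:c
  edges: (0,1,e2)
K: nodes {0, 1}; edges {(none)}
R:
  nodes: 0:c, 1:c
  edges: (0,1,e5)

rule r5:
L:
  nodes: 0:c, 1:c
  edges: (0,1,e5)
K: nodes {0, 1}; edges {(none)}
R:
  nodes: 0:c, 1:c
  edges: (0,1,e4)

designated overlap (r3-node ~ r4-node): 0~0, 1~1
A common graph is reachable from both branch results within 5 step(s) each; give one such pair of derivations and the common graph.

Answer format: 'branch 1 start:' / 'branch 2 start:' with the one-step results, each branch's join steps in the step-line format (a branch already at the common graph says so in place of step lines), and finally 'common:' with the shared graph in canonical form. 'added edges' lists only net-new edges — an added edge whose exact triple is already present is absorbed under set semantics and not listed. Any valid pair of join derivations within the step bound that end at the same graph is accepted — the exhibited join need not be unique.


branch 1 start:
nodes: 0:c, 1:c
edges: (0,1,e)
branch 2 start:
nodes: 0:c, 1:c
edges: (0,1,e5)
branch 1 step 1: rule r2; match: 0->0, 1->1; deleted nodes (none); deleted edges (0,1,e); added nodes (none); added edges (0,1,e3); result: nodes: 0:c, 1:c edges: (0,1,e3)
branch 1 step 2: rule r1; match: 0->0, 1->1; deleted nodes (none); deleted edges (0,1,e3); added nodes (none); added edges (0,1,e4); result: nodes: 0:c, 1:c edges: (0,1,e4)
branch 2 step 1: rule r5; match: 0->0, 1->1; deleted nodes (none); deleted edges (0,1,e5); added nodes (none); added edges (0,1,e4); result: nodes: 0:c, 1:c edges: (0,1,e4)
common:
nodes: 0:c, 1:c
edges: (0,1,e4)


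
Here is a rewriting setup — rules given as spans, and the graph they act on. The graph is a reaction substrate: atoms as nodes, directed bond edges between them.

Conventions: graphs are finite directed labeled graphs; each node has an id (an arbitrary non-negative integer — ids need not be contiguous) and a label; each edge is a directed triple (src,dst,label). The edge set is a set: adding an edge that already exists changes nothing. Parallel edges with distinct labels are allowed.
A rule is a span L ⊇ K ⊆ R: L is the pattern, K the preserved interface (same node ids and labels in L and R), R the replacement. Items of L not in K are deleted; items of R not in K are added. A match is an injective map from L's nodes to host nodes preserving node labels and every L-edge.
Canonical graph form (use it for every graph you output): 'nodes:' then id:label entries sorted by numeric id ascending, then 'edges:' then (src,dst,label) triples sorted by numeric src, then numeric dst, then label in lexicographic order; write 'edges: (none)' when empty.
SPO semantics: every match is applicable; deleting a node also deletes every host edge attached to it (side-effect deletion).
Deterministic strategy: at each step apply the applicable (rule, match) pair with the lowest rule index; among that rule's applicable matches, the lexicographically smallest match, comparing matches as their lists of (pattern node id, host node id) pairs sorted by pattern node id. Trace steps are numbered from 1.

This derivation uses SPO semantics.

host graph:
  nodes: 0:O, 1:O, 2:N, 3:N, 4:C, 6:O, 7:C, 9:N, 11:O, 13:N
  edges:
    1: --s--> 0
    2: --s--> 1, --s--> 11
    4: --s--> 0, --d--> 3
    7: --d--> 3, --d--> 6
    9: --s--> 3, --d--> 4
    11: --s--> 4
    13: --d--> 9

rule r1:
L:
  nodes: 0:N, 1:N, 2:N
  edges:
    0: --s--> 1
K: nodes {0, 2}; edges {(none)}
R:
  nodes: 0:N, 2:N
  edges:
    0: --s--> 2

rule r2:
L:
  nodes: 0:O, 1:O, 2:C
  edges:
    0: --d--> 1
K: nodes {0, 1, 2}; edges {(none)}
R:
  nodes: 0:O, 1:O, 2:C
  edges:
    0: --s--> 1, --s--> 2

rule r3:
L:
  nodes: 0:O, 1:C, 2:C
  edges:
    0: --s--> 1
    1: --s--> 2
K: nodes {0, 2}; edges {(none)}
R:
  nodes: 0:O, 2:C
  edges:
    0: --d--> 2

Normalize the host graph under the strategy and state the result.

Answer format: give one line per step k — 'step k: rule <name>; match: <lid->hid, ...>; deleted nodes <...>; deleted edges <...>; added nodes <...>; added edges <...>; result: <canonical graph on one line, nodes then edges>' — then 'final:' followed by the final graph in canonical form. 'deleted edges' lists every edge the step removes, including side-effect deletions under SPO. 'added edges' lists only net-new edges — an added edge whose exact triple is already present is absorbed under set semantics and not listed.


step 1: rule r1; match: 0->9, 1->3, 2->2; deleted nodes 3; deleted edges (4,3,d); (7,3,d); (9,3,s); added nodes (none); added edges (9,2,s); result: nodes: 0:O, 1:O, 2:N, 4:C, 6:O, 7:C, 9:N, 11:O, 13:N edges: (1,0,s); (2,1,s); (2,11,s); (4,0,s); (7,6,d); (9,2,s); (9,4,d); (11,4,s); (13,9,d)
step 2: rule r1; match: 0->9, 1->2, 2->13; deleted nodes 2; deleted edges (2,1,s); (2,11,s); (9,2,s); added nodes (none); added edges (9,13,s); result: nodes: 0:O, 1:O, 4:C, 6:O, 7:C, 9:N, 11:O, 13:N edges: (1,0,s); (4,0,s); (7,6,d); (9,4,d); (9,13,s); (11,4,s); (13,9,d)
final:
nodes: 0:O, 1:O, 4:C, 6:O, 7:C, 9:N, 11:O, 13:N
edges: (1,0,s); (4,0,s); (7,6,d); (9,4,d); (9,13,s); (11,4,s); (13,9,d)


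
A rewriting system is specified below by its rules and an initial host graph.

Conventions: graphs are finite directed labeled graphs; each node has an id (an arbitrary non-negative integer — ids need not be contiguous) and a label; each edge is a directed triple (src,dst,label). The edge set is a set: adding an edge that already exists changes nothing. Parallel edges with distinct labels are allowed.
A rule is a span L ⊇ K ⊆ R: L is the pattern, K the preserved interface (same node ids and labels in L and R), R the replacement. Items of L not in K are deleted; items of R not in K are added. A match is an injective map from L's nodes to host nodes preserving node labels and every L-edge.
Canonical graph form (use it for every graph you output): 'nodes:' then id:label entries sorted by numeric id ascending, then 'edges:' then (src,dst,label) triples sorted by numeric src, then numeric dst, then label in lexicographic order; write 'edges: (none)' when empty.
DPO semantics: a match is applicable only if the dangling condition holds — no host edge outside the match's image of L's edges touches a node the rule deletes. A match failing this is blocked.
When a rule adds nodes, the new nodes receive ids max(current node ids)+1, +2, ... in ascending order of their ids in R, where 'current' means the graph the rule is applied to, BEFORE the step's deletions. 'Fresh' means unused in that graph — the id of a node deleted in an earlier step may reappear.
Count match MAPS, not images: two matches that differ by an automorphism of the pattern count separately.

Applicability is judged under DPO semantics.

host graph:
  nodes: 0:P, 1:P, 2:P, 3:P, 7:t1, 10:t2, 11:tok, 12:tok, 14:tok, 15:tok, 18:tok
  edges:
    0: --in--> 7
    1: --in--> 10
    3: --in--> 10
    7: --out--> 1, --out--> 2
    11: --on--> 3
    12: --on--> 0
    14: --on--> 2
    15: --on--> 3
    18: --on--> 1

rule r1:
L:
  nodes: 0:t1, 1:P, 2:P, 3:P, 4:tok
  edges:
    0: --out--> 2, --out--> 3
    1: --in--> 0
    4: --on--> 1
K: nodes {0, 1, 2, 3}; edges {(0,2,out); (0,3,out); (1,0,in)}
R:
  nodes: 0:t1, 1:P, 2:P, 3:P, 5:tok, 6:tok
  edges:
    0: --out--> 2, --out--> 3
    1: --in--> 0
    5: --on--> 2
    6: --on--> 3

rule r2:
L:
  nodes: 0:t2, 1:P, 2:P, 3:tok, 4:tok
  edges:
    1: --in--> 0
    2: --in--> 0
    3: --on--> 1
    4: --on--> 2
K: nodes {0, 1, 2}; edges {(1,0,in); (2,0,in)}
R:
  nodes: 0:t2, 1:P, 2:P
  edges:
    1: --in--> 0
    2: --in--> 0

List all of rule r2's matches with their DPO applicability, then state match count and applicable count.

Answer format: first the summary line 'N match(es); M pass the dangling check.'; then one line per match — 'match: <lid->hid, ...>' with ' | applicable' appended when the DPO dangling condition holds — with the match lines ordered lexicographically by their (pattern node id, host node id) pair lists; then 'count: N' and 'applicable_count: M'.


4 match(es); 4 pass the dangling check.
match: 0->10, 1->1, 2->3, 3->18, 4->11 | applicable
match: 0->10, 1->1, 2->3, 3->18, 4->15 | applicable
match: 0->10, 1->3, 2->1, 3->11, 4->18 | applicable
match: 0->10, 1->3, 2->1, 3->15, 4->18 | applicable
count: 4
applicable_count: 4


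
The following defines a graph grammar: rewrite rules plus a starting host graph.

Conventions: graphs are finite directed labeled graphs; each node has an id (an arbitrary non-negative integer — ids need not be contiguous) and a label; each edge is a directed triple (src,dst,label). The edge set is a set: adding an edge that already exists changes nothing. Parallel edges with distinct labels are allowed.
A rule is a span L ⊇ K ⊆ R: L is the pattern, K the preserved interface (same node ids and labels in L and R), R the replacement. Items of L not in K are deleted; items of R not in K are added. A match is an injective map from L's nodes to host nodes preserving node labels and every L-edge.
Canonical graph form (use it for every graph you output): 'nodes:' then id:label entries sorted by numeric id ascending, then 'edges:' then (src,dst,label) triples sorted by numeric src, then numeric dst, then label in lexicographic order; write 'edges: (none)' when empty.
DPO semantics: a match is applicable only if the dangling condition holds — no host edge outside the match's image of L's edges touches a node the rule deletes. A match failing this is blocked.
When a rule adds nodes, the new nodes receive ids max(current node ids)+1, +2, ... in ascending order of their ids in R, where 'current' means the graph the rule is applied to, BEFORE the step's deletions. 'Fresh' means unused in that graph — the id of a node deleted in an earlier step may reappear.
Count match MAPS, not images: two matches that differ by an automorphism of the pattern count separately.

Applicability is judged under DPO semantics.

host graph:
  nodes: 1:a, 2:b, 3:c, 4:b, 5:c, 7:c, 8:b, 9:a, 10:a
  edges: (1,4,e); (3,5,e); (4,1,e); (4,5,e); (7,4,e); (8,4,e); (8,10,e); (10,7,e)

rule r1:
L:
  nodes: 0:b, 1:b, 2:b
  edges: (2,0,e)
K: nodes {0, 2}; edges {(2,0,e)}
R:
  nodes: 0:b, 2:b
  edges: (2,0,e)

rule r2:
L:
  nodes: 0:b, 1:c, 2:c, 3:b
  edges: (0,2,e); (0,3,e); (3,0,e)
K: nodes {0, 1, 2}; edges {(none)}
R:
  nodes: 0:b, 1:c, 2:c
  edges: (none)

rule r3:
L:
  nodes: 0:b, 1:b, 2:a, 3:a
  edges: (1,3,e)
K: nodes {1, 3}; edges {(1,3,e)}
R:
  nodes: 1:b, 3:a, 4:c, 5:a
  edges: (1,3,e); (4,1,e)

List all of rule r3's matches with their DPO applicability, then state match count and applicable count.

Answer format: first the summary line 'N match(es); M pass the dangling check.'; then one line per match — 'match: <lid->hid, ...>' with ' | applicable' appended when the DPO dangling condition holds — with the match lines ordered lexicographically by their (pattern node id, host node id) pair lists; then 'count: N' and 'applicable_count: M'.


8 match(es); 2 pass the dangling check.
match: 0->2, 1->4, 2->9, 3->1 | applicable
match: 0->2, 1->4, 2->10, 3->1
match: 0->2, 1->8, 2->1, 3->10
match: 0->2, 1->8, 2->9, 3->10 | applicable
match: 0->4, 1->8, 2->1, 3->10
match: 0->4, 1->8, 2->9, 3->10
match: 0->8, 1->4, 2->9, 3->1
match: 0->8, 1->4, 2->10, 3->1
count: 8
applicable_count: 2


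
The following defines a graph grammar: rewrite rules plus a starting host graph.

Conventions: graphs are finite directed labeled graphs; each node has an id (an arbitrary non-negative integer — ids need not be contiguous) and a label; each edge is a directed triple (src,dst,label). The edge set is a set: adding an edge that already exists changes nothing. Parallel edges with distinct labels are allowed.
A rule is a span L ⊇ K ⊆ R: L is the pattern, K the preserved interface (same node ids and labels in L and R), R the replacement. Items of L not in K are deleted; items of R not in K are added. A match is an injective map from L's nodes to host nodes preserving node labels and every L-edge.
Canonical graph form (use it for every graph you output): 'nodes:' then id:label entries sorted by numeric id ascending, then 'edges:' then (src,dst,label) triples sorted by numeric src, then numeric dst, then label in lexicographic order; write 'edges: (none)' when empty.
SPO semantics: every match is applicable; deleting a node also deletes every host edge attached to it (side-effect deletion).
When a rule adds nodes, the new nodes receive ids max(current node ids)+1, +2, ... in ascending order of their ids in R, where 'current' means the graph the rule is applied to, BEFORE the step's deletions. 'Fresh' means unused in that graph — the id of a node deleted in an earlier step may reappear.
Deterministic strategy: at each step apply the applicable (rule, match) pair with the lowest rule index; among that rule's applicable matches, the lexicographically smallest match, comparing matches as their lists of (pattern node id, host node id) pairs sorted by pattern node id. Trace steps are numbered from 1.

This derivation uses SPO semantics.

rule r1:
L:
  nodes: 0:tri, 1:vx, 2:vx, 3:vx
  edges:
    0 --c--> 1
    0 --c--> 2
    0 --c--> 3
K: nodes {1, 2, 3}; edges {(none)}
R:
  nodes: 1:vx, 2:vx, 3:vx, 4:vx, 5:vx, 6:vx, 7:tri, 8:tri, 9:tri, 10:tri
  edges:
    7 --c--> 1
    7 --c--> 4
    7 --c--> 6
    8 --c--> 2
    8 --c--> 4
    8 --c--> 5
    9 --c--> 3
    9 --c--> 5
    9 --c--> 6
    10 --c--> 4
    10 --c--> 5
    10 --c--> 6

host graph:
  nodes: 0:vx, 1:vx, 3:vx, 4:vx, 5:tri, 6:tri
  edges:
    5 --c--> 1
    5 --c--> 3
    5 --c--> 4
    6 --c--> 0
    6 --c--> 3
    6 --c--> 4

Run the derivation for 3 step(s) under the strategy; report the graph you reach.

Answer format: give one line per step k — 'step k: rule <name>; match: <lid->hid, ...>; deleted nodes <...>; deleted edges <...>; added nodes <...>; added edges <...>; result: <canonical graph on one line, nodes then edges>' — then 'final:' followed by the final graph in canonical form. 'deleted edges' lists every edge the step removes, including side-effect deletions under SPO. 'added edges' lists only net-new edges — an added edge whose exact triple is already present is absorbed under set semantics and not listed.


step 1: rule r1; match: 0->5, 1->1, 2->3, 3->4; deleted nodes 5; deleted edges (5,1,c); (5,3,c); (5,4,c); added nodes 7, 8, 9, 10, 11, 12, 13; added edges (10,1,c); (10,7,c); (10,9,c); (11,3,c); (11,7,c); (11,8,c); (12,4,c); (12,8,c); (12,9,c); (13,7,c); (13,8,c); (13,9,c); result: nodes: 0:vx, 1:vx, 3:vx, 4:vx, 6:tri, 7:vx, 8:vx, 9:vx, 10:tri, 11:tri, 12:tri, 13:tri edges: (6,0,c); (6,3,c); (6,4,c); (10,1,c); (10,7,c); (10,9,c); (11,3,c); (11,7,c); (11,8,c); (12,4,c); (12,8,c); (12,9,c); (13,7,c); (13,8,c); (13,9,c)
step 2: rule r1; match: 0->6, 1->0, 2->3, 3->4; deleted nodes 6; deleted edges (6,0,c); (6,3,c); (6,4,c); added nodes 14, 15, 16, 17, 18, 19, 20; added edges (17,0,c); (17,14,c); (17,16,c); (18,3,c); (18,14,c); (18,15,c); (19,4,c); (19,15,c); (19,16,c); (20,14,c); (20,15,c); (20,16,c); result: nodes: 0:vx, 1:vx, 3:vx, 4:vx, 7:vx, 8:vx, 9:vx, 10:tri, 11:tri, 12:tri, 13:tri, 14:vx, 15:vx, 16:vx, 17:tri, 18:tri, 19:tri, 20:tri edges: (10,1,c); (10,7,c); (10,9,c); (11,3,c); (11,7,c); (11,8,c); (12,4,c); (12,8,c); (12,9,c); (13,7,c); (13,8,c); (13,9,c); (17,0,c); (17,14,c); (17,16,c); (18,3,c); (18,14,c); (18,15,c); (19,4,c); (19,15,c); (19,16,c); (20,14,c); (20,15,c); (20,16,c)
step 3: rule r1; match: 0->10, 1->1, 2->7, 3->9; deleted nodes 10; deleted edges (10,1,c); (10,7,c); (10,9,c); added nodes 21, 22, 23, 24, 25, 26, 27; added edges (24,1,c); (24,21,c); (24,23,c); (25,7,c); (25,21,c); (25,22,c); (26,9,c); (26,22,c); (26,23,c); (27,21,c); (27,22,c); (27,23,c); result: nodes: 0:vx, 1:vx, 3:vx, 4:vx, 7:vx, 8:vx, 9:vx, 11:tri, 12:tri, 13:tri, 14:vx, 15:vx, 16:vx, 17:tri, 18:tri, 19:tri, 20:tri, 21:vx, 22:vx, 23:vx, 24:tri, 25:tri, 26:tri, 27:tri edges: (11,3,c); (11,7,c); (11,8,c); (12,4,c); (12,8,c); (12,9,c); (13,7,c); (13,8,c); (13,9,c); (17,0,c); (17,14,c); (17,16,c); (18,3,c); (18,14,c); (18,15,c); (19,4,c); (19,15,c); (19,16,c); (20,14,c); (20,15,c); (20,16,c); (24,1,c); (24,21,c); (24,23,c); (25,7,c); (25,21,c); (25,22,c); (26,9,c); (26,22,c); (26,23,c); (27,21,c); (27,22,c); (27,23,c)
final:
nodes: 0:vx, 1:vx, 3:vx, 4:vx, 7:vx, 8:vx, 9:vx, 11:tri, 12:tri, 13:tri, 14:vx, 15:vx, 16:vx, 17:tri, 18:tri, 19:tri, 20:tri, 21:vx, 22:vx, 23:vx, 24:tri, 25:tri, 26:tri, 27:tri
edges: (11,3,c); (11,7,c); (11,8,c); (12,4,c); (12,8,c); (12,9,c); (13,7,c); (13,8,c); (13,9,c); (17,0,c); (17,14,c); (17,16,c); (18,3,c); (18,14,c); (18,15,c); (19,4,c); (19,15,c); (19,16,c); (20,14,c); (20,15,c); (20,16,c); (24,1,c); (24,21,c); (24,23,c); (25,7,c); (25,21,c); (25,22,c); (26,9,c); (26,22,c); (26,23,c); (27,21,c); (27,22,c); (27,23,c)


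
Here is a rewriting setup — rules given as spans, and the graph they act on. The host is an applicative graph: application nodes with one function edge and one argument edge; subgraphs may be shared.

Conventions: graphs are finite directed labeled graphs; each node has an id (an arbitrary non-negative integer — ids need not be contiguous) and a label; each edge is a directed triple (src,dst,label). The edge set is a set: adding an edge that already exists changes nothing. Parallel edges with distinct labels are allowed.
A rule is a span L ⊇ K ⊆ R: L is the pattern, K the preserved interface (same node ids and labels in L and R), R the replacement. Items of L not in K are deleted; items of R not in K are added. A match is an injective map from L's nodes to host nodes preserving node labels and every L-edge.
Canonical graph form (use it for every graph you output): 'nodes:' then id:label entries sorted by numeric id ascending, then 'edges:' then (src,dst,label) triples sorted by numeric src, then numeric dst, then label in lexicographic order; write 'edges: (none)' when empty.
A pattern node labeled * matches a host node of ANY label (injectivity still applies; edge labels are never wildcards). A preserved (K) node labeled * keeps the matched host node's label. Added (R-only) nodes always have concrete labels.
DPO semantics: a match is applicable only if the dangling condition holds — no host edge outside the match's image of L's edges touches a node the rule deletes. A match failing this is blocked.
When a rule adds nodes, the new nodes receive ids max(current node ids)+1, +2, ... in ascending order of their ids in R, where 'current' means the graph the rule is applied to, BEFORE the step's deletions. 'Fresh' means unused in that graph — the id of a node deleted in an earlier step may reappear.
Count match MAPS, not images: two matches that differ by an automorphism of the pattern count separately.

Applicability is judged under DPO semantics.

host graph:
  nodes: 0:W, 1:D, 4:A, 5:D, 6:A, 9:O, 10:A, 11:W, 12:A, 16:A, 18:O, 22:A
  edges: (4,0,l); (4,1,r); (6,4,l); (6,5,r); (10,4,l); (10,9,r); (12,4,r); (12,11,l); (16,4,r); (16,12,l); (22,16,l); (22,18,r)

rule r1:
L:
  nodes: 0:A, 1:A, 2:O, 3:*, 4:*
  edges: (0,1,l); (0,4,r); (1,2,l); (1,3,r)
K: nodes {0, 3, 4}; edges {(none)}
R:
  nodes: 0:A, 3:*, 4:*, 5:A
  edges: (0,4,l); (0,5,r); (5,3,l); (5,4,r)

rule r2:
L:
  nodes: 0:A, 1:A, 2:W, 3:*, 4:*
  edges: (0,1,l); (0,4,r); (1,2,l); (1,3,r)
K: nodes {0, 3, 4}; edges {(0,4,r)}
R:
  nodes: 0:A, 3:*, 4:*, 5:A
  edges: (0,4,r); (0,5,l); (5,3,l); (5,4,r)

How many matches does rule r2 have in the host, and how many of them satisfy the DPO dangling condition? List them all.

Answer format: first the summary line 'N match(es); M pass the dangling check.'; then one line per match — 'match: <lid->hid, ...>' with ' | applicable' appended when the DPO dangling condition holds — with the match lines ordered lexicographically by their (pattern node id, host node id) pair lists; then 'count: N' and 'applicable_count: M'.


2 match(es); 0 pass the dangling check.
match: 0->6, 1->4, 2->0, 3->1, 4->5
match: 0->10, 1->4, 2->0, 3->1, 4->9
count: 2
applicable_count: 0


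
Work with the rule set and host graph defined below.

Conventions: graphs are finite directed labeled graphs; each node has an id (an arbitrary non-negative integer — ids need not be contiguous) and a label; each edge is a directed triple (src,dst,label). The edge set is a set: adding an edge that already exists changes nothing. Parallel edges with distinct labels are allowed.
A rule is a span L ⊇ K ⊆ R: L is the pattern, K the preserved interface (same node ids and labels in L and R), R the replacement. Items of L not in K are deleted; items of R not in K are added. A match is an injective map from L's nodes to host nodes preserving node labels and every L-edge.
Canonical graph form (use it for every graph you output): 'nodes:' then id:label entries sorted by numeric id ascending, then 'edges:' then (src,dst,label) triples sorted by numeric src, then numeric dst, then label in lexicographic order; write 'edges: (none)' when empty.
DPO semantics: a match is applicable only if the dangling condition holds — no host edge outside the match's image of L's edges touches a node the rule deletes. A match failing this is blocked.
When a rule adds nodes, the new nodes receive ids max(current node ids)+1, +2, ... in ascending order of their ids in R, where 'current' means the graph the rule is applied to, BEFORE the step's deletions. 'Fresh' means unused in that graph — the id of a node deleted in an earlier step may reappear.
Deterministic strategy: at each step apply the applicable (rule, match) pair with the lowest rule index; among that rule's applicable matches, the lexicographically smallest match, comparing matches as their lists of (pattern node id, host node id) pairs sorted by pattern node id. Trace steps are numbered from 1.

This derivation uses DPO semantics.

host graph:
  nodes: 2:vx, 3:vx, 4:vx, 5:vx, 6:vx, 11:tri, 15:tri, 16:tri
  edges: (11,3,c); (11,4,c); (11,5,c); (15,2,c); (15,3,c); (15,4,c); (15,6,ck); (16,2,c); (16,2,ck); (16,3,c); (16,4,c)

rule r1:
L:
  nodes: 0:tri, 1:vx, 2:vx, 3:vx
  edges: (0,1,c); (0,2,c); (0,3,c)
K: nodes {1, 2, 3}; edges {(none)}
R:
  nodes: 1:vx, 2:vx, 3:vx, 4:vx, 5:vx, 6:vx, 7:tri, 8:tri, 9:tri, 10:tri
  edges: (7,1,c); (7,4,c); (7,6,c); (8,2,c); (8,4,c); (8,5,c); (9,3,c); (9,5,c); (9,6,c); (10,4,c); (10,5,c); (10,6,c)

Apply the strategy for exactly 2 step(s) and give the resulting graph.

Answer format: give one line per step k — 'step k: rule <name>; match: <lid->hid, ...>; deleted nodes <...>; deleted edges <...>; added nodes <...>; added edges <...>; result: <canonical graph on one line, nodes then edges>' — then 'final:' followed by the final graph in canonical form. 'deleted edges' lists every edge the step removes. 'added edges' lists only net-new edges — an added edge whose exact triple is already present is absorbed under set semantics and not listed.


step 1: rule r1; match: 0->11, 1->3, 2->4, 3->5; deleted nodes 11; deleted edges (11,3,c); (11,4,c); (11,5,c); added nodes 17, 18, 19, 20, 21, 22, 23; added edges (20,3,c); (20,17,c); (20,19,c); (21,4,c); (21,17,c); (21,18,c); (22,5,c); (22,18,c); (22,19,c); (23,17,c); (23,18,c); (23,19,c); result: nodes: 2:vx, 3:vx, 4:vx, 5:vx, 6:vx, 15:tri, 16:tri, 17:vx, 18:vx, 19:vx, 20:tri, 21:tri, 22:tri, 23:tri edges: (15,2,c); (15,3,c); (15,4,c); (15,6,ck); (16,2,c); (16,2,ck); (16,3,c); (16,4,c); (20,3,c); (20,17,c); (20,19,c); (21,4,c); (21,17,c); (21,18,c); (22,5,c); (22,18,c); (22,19,c); (23,17,c); (23,18,c); (23,19,c)
step 2: rule r1; match: 0->20, 1->3, 2->17, 3->19; deleted nodes 20; deleted edges (20,3,c); (20,17,c); (20,19,c); added nodes 24, 25, 26, 27, 28, 29, 30; added edges (27,3,c); (27,24,c); (27,26,c); (28,17,c); (28,24,c); (28,25,c); (29,19,c); (29,25,c); (29,26,c); (30,24,c); (30,25,c); (30,26,c); result: nodes: 2:vx, 3:vx, 4:vx, 5:vx, 6:vx, 15:tri, 16:tri, 17:vx, 18:vx, 19:vx, 21:tri, 22:tri, 23:tri, 24:vx, 25:vx, 26:vx, 27:tri, 28:tri, 29:tri, 30:tri edges: (15,2,c); (15,3,c); (15,4,c); (15,6,ck); (16,2,c); (16,2,ck); (16,3,c); (16,4,c); (21,4,c); (21,17,c); (21,18,c); (22,5,c); (22,18,c); (22,19,c); (23,17,c); (23,18,c); (23,19,c); (27,3,c); (27,24,c); (27,26,c); (28,17,c); (28,24,c); (28,25,c); (29,19,c); (29,25,c); (29,26,c); (30,24,c); (30,25,c); (30,26,c)
final:
nodes: 2:vx, 3:vx, 4:vx, 5:vx, 6:vx, 15:tri, 16:tri, 17:vx, 18:vx, 19:vx, 21:tri, 22:tri, 23:tri, 24:vx, 25:vx, 26:vx, 27:tri, 28:tri, 29:tri, 30:tri
edges: (15,2,c); (15,3,c); (15,4,c); (15,6,ck); (16,2,c); (16,2,ck); (16,3,c); (16,4,c); (21,4,c); (21,17,c); (21,18,c); (22,5,c); (22,18,c); (22,19,c); (23,17,c); (23,18,c); (23,19,c); (27,3,c); (27,24,c); (27,26,c); (28,17,c); (28,24,c); (28,25,c); (29,19,c); (29,25,c); (29,26,c); (30,24,c); (30,25,c); (30,26,c)


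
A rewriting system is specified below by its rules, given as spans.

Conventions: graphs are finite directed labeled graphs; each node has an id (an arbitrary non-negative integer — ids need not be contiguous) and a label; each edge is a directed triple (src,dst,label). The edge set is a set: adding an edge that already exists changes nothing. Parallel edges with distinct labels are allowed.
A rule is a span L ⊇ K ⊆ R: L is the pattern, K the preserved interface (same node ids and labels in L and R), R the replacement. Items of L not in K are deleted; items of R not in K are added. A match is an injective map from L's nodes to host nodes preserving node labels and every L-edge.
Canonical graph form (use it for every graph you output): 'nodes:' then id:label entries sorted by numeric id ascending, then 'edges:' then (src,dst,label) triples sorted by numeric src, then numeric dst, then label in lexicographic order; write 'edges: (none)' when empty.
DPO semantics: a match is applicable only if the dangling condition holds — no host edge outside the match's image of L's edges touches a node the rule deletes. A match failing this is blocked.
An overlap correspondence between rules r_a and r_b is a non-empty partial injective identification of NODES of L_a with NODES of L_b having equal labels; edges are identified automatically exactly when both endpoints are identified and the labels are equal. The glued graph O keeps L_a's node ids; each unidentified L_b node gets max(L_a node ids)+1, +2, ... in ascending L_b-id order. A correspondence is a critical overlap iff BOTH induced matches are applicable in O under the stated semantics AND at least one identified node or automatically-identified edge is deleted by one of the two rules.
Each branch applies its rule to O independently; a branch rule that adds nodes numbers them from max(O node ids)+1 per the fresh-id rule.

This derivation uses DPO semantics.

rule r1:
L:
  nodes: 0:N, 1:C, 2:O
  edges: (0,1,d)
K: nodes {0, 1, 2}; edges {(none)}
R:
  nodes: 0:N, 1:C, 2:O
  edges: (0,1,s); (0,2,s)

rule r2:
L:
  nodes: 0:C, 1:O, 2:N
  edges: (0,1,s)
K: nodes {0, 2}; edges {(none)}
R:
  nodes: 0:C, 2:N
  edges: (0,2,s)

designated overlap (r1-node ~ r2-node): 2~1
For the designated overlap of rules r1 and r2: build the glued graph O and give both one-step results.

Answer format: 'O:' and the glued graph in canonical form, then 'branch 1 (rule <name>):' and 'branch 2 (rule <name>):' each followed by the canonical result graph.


O:
nodes: 0:N, 1:C, 2:O, 3:C, 4:N
edges: (0,1,d); (3,2,s)
branch 1 (rule r1):
nodes: 0:N, 1:C, 2:O, 3:C, 4:N
edges: (0,1,s); (0,2,s); (3,2,s)
branch 2 (rule r2):
nodes: 0:N, 1:C, 3:C, 4:N
edges: (0,1,d); (3,4,s)


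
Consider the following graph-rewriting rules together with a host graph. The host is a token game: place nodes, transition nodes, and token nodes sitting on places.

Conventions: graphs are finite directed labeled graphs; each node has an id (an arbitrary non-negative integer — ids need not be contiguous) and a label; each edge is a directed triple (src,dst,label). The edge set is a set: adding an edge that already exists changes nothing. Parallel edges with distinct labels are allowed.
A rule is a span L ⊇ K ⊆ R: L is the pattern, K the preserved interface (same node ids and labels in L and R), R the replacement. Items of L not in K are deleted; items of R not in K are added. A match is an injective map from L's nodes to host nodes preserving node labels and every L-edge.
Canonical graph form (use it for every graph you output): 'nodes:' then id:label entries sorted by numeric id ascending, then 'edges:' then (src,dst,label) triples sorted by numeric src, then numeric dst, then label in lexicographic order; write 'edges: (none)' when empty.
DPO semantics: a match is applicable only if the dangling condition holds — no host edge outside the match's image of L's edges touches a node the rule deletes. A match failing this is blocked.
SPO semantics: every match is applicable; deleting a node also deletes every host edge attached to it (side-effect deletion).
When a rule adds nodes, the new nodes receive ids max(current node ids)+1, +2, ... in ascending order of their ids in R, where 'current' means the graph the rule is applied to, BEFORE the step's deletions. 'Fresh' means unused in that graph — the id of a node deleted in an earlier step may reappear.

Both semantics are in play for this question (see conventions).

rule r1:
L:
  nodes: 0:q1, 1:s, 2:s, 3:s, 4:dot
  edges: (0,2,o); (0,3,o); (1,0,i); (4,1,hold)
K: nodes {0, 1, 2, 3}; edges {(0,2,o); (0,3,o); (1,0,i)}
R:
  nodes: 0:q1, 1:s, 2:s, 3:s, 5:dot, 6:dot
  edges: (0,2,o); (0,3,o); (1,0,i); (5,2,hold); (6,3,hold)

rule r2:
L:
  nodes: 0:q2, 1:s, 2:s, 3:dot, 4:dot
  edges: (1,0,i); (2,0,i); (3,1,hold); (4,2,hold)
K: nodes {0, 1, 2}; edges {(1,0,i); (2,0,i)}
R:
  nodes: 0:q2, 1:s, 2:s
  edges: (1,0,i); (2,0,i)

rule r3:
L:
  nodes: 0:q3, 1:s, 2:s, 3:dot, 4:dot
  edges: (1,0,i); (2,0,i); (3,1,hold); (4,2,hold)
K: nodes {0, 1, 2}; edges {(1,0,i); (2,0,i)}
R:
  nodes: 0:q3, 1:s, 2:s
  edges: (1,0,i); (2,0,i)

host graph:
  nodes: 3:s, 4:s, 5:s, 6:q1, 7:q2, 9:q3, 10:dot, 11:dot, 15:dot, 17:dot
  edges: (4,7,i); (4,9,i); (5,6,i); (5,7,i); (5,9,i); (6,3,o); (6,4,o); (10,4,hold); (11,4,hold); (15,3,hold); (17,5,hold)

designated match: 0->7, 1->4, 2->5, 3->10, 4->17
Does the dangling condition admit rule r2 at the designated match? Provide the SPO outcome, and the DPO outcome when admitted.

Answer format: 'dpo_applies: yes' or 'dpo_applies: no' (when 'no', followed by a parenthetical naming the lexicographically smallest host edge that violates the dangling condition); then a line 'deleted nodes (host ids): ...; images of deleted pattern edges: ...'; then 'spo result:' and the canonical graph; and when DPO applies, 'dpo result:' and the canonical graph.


dpo_applies: yes
deleted nodes (host ids): 10, 17; images of deleted pattern edges: (10,4,hold); (17,5,hold)
spo result:
nodes: 3:s, 4:s, 5:s, 6:q1, 7:q2, 9:q3, 11:dot, 15:dot
edges: (4,7,i); (4,9,i); (5,6,i); (5,7,i); (5,9,i); (6,3,o); (6,4,o); (11,4,hold); (15,3,hold)
dpo result:
nodes: 3:s, 4:s, 5:s, 6:q1, 7:q2, 9:q3, 11:dot, 15:dot
edges: (4,7,i); (4,9,i); (5,6,i); (5,7,i); (5,9,i); (6,3,o); (6,4,o); (11,4,hold); (15,3,hold)


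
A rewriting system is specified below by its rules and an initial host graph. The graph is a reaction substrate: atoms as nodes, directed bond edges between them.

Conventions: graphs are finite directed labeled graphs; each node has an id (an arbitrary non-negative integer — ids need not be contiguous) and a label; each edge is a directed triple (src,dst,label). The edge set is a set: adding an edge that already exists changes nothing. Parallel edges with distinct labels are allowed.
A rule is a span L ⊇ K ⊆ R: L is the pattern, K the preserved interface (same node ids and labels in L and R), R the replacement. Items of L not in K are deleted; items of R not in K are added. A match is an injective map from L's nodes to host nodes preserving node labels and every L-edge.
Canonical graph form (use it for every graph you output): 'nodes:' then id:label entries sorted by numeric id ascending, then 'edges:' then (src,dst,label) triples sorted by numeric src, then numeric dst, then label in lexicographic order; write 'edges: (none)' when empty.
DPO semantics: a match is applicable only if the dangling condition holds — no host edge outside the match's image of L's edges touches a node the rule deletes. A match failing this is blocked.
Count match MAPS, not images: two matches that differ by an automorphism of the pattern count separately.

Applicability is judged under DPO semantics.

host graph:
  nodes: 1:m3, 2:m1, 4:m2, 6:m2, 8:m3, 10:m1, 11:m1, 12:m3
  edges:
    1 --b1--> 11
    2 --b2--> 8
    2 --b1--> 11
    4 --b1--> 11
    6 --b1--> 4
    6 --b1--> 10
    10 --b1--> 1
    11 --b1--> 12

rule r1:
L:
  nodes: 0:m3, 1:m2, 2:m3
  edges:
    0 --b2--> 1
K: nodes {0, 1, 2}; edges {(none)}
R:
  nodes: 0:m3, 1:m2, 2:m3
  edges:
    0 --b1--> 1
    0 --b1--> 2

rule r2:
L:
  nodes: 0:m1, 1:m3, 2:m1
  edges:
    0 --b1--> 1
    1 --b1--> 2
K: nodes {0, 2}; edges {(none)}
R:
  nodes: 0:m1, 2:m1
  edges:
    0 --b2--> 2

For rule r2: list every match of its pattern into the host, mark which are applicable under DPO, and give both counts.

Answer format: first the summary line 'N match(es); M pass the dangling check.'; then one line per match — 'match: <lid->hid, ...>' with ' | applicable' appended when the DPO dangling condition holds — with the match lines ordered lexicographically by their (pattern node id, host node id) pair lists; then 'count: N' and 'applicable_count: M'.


1 match(es); 1 pass the dangling check.
match: 0->10, 1->1, 2->11 | applicable
count: 1
applicable_count: 1


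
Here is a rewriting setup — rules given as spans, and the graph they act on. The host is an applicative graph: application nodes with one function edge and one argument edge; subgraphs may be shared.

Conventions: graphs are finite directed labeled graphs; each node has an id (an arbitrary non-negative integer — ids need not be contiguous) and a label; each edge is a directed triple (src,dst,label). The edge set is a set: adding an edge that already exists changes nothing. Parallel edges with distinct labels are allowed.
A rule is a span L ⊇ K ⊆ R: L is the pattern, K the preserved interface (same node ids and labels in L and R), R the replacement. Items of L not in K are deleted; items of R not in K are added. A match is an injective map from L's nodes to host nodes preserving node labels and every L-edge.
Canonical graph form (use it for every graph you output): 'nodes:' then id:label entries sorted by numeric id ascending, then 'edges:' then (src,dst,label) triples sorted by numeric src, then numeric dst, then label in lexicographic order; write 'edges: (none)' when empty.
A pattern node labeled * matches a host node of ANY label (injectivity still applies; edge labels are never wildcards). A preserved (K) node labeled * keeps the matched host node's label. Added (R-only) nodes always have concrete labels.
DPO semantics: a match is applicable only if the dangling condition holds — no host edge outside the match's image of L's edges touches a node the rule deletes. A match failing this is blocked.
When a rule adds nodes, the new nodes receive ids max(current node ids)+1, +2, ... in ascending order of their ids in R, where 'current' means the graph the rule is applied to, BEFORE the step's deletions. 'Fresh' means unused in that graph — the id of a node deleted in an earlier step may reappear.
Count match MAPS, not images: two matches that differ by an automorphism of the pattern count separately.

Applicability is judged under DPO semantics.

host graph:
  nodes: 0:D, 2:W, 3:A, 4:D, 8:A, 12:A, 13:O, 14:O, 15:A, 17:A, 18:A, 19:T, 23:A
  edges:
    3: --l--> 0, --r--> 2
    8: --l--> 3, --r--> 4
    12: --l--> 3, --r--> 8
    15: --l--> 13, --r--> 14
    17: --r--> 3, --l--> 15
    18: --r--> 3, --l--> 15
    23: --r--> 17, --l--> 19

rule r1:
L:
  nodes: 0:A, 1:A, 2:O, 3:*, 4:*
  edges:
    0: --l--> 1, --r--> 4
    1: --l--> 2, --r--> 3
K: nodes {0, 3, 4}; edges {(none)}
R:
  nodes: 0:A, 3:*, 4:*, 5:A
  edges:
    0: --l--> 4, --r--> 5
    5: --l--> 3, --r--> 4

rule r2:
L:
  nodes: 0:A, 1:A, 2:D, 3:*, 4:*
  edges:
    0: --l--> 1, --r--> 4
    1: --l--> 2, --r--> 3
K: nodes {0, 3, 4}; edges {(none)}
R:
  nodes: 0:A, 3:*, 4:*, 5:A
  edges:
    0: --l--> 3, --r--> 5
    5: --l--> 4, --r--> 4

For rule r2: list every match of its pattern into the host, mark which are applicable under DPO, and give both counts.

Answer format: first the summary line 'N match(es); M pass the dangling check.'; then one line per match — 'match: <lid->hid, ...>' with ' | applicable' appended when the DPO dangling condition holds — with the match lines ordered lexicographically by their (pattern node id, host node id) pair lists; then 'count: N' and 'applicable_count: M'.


2 match(es); 0 pass the dangling check.
match: 0->8, 1->3, 2->0, 3->2, 4->4
match: 0->12, 1->3, 2->0, 3->2, 4->8
count: 2
applicable_count: 0
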